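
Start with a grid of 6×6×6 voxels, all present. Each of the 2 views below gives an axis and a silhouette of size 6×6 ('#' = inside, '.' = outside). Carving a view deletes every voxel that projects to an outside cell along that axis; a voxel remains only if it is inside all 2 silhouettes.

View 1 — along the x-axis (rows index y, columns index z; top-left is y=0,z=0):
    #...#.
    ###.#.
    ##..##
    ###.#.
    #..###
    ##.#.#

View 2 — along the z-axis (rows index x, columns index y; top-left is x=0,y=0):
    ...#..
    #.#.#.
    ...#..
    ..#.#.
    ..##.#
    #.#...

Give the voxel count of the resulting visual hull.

initial block: 6^3 = 216
[1] x-view keeps 22 columns → grid now 132
[2] z-view keeps 12 columns → grid now 44

44 voxels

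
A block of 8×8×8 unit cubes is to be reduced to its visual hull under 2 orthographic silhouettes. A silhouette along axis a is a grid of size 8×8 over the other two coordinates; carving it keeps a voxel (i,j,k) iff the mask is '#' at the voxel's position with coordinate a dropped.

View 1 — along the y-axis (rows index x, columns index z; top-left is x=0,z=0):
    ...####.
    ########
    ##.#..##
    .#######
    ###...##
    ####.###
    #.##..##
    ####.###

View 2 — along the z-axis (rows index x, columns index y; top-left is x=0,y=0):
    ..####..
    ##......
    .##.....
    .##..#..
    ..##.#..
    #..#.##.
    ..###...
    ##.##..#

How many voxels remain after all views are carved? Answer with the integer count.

start: 8×8×8 = 512 voxels
  1. axis=1 (XZ plane), |mask|=48  ⇒  voxels=384
  2. axis=2 (XY plane), |mask|=26  ⇒  voxels=156

156 voxels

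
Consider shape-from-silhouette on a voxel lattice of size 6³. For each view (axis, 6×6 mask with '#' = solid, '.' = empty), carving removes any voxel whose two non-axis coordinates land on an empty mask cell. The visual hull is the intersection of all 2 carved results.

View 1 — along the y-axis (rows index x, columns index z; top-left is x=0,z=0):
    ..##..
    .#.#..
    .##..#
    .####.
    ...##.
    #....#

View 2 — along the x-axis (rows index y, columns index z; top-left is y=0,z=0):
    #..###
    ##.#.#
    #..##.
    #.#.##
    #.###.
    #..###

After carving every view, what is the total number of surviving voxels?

remaining voxels: 53

full grid |V| = 216
after view 1 [y-axis, 15 of 36 cells solid] → remaining = 90
after view 2 [x-axis, 23 of 36 cells solid] → remaining = 53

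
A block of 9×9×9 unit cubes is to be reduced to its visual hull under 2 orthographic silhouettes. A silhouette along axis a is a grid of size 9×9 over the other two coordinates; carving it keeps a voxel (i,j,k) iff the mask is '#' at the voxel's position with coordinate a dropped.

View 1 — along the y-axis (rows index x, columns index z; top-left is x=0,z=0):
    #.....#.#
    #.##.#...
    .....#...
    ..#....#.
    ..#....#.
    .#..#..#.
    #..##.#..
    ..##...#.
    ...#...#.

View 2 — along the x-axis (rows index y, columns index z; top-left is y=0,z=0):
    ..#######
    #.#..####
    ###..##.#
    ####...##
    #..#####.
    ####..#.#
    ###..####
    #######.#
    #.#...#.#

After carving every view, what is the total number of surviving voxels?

148 voxels

initial block: 9^3 = 729
V1 y: intersect with XZ mask (24 set) -- 216 left
V2 x: intersect with YZ mask (56 set) -- 148 left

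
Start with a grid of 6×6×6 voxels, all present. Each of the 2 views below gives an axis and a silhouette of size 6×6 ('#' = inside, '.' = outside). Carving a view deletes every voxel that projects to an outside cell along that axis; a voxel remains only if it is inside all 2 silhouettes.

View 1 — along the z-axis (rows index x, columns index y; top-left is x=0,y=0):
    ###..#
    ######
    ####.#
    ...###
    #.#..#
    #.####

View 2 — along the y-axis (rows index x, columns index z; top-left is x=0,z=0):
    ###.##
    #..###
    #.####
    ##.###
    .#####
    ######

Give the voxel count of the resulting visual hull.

remaining voxels: 129

start: 6×6×6 = 216 voxels
V1 z: intersect with XY mask (26 set) -- 156 left
V2 y: intersect with XZ mask (30 set) -- 129 left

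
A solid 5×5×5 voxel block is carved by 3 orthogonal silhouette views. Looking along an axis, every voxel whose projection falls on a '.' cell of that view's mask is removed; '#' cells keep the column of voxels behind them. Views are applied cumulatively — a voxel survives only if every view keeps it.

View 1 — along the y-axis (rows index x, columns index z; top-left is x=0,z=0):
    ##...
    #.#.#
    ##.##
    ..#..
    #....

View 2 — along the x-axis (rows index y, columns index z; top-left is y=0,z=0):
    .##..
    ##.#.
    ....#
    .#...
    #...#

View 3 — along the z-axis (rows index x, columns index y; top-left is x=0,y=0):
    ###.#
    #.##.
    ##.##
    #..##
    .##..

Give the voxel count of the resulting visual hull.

|visual hull| = 15

start: 5×5×5 = 125 voxels
after view 1 [y-axis, 11 of 25 cells solid] → remaining = 55
after view 2 [x-axis, 9 of 25 cells solid] → remaining = 21
after view 3 [z-axis, 16 of 25 cells solid] → remaining = 15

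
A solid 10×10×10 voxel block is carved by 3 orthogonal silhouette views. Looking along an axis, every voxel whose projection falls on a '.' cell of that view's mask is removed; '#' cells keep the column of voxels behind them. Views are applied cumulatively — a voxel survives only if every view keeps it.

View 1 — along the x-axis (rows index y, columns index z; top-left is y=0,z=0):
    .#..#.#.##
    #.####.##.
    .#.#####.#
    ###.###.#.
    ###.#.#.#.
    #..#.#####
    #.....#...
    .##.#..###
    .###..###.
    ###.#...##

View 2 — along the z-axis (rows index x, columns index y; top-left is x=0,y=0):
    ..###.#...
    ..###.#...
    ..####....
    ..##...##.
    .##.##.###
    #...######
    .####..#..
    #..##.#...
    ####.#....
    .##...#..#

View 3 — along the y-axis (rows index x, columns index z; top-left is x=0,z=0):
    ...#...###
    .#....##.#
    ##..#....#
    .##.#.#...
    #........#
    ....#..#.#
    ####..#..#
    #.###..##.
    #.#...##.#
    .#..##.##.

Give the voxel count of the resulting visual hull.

before carving: 1000 voxels (10×10×10)
after view 1 [x-axis, 59 of 100 cells solid] → remaining = 590
after view 2 [z-axis, 48 of 100 cells solid] → remaining = 288
after view 3 [y-axis, 43 of 100 cells solid] → remaining = 112

remaining voxels: 112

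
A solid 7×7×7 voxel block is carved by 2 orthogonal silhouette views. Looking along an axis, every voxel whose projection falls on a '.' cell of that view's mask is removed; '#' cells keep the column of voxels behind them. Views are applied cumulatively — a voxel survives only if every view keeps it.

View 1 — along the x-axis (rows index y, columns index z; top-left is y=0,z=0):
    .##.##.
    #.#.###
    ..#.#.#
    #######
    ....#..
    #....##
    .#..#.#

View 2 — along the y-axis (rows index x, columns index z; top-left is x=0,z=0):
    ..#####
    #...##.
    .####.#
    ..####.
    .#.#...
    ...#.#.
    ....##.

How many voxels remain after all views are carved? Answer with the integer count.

|visual hull| = 86

before carving: 343 voxels (7×7×7)
carve view 1 (along x, YZ-mask fill 26/49): 182 voxels remain
carve view 2 (along y, XZ-mask fill 23/49): 86 voxels remain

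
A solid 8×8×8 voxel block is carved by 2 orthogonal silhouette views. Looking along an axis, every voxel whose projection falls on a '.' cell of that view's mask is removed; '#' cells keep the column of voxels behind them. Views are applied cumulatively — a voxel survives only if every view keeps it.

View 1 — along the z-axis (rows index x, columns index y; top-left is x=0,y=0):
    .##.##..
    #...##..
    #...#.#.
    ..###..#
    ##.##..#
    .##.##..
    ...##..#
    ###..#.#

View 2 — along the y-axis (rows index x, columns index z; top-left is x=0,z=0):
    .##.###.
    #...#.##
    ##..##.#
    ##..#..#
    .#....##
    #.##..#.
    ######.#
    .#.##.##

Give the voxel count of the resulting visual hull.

|visual hull| = 140

before carving: 512 voxels (8×8×8)
[1] z-view keeps 31 columns → grid now 248
[2] y-view keeps 37 columns → grid now 140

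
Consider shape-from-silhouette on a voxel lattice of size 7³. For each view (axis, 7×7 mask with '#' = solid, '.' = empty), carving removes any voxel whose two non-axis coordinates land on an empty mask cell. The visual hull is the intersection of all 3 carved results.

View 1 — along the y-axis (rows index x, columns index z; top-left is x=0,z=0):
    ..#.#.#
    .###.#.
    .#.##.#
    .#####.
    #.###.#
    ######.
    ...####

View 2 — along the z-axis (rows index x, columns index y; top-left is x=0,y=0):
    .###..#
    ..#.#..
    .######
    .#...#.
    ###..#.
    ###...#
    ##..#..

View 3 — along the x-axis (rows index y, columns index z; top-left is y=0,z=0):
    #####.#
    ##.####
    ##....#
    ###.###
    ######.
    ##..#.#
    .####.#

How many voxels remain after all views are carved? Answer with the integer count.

initial block: 7^3 = 343
  1. axis=1 (XZ plane), |mask|=31  ⇒  voxels=217
  2. axis=2 (XY plane), |mask|=25  ⇒  voxels=110
  3. axis=0 (YZ plane), |mask|=36  ⇒  voxels=79

79 voxels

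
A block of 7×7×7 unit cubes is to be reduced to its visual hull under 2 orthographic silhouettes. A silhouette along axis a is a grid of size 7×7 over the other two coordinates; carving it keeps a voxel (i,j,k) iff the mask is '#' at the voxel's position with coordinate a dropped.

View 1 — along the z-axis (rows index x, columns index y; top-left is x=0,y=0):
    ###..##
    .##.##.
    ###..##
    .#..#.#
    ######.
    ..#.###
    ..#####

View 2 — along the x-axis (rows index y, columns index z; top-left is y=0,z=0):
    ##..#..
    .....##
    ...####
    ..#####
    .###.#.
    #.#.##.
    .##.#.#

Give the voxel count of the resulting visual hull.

initial block: 7^3 = 343
V1 z: intersect with XY mask (32 set) -- 224 left
V2 x: intersect with YZ mask (26 set) -- 117 left

voxel count = 117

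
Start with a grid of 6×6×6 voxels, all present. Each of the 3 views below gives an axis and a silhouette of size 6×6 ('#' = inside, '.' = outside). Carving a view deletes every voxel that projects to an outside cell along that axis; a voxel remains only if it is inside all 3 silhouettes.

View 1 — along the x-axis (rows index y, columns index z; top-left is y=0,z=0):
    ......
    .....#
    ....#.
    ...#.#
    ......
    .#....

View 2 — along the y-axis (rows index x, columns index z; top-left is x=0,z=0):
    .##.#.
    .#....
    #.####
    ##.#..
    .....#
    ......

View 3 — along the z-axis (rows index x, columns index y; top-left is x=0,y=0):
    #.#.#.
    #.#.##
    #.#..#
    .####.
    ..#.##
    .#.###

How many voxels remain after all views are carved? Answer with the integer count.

before carving: 216 voxels (6×6×6)
after view 1 [x-axis, 5 of 36 cells solid] → remaining = 30
after view 2 [y-axis, 13 of 36 cells solid] → remaining = 11
after view 3 [z-axis, 21 of 36 cells solid] → remaining = 4

remaining voxels: 4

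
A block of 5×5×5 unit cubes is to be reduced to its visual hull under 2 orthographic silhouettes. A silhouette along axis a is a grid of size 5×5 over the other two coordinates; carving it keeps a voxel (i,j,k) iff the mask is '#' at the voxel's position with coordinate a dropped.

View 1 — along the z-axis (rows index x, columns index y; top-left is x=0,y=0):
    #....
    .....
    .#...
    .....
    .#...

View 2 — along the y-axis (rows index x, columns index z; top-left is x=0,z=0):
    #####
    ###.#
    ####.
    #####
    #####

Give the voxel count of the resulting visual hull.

|visual hull| = 14

before carving: 125 voxels (5×5×5)
after view 1 [z-axis, 3 of 25 cells solid] → remaining = 15
after view 2 [y-axis, 23 of 25 cells solid] → remaining = 14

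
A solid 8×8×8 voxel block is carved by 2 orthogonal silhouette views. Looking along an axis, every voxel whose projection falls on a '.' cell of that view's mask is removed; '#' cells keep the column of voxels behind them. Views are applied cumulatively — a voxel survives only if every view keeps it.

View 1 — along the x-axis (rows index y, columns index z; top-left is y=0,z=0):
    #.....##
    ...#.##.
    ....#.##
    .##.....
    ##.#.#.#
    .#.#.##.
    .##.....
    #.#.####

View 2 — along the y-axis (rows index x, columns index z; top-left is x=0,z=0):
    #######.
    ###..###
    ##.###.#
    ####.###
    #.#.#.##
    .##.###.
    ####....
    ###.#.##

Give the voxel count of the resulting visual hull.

|visual hull| = 162

initial block: 8^3 = 512
step 1: project along x, AND mask (28/64) → |grid| = 224
step 2: project along y, AND mask (46/64) → |grid| = 162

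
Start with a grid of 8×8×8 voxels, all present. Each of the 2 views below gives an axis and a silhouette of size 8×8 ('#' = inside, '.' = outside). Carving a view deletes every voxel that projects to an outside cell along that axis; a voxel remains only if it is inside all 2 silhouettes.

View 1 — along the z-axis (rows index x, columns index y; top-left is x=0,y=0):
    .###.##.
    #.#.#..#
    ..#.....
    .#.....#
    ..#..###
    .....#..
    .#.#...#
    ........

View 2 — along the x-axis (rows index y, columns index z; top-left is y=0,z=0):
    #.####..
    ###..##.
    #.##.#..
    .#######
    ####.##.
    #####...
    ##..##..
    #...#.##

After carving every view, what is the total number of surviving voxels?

remaining voxels: 95

before carving: 512 voxels (8×8×8)
V1 z: intersect with XY mask (20 set) -- 160 left
V2 x: intersect with YZ mask (40 set) -- 95 left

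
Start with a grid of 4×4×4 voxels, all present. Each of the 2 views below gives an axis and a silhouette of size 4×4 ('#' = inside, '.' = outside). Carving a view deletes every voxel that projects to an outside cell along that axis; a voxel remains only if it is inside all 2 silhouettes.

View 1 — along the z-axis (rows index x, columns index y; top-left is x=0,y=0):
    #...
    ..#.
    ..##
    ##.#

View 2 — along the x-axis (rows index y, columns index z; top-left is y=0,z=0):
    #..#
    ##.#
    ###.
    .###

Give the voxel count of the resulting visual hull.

before carving: 64 voxels (4×4×4)
carve view 1 (along z, XY-mask fill 7/16): 28 voxels remain
carve view 2 (along x, YZ-mask fill 11/16): 19 voxels remain

voxel count = 19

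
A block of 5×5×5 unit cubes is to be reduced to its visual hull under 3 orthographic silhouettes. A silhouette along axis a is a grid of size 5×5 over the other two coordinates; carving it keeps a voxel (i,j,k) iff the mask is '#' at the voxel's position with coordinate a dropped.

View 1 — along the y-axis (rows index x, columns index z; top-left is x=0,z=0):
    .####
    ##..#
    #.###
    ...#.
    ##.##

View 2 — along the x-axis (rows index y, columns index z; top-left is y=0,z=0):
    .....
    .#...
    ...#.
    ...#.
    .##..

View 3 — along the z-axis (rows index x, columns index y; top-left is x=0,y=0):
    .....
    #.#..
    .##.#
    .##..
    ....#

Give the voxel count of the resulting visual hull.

voxel count = 4

before carving: 125 voxels (5×5×5)
[1] y-view keeps 16 columns → grid now 80
[2] x-view keeps 5 columns → grid now 16
[3] z-view keeps 8 columns → grid now 4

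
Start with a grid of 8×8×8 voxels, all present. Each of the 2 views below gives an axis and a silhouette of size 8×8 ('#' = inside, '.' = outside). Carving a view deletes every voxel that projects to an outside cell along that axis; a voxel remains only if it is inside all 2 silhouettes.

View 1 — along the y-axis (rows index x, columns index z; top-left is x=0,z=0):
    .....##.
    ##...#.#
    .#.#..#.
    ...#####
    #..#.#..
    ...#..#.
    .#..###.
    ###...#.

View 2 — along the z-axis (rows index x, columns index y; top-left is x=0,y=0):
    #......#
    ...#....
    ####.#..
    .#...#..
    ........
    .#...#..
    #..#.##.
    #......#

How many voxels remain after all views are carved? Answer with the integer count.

start: 8×8×8 = 512 voxels
after view 1 [y-axis, 27 of 64 cells solid] → remaining = 216
after view 2 [z-axis, 18 of 64 cells solid] → remaining = 61

voxel count = 61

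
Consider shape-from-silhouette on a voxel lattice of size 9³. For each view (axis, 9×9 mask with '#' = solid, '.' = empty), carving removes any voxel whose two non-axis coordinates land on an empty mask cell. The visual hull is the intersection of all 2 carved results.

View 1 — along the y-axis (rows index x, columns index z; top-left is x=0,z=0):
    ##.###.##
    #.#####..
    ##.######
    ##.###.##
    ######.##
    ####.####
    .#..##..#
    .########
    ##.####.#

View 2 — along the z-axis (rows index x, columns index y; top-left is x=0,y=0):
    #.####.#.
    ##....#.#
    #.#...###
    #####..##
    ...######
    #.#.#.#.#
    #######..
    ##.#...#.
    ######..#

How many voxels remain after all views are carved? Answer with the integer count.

|visual hull| = 352

start: 9×9×9 = 729 voxels
[1] y-view keeps 63 columns → grid now 567
[2] z-view keeps 51 columns → grid now 352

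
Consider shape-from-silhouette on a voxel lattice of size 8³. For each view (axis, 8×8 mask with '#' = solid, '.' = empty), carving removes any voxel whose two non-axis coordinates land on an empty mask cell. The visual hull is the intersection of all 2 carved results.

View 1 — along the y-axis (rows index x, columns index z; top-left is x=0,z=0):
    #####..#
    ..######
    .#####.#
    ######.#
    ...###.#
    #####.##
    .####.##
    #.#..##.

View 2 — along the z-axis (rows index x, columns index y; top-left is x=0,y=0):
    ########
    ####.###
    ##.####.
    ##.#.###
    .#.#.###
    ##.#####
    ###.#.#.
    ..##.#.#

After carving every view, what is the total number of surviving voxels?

remaining voxels: 283

start: 8×8×8 = 512 voxels
[1] y-view keeps 46 columns → grid now 368
[2] z-view keeps 48 columns → grid now 283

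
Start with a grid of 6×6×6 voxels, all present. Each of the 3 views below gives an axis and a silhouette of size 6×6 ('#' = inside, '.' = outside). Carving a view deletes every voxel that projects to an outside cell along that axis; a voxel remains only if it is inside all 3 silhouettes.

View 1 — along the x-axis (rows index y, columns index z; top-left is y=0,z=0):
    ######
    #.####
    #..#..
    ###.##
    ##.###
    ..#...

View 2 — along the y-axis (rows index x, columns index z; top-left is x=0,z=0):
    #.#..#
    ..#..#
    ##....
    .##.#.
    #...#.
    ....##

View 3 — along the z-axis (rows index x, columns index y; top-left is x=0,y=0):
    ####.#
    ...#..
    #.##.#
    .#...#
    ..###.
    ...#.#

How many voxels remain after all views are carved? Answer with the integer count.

28 voxels

before carving: 216 voxels (6×6×6)
V1 x: intersect with YZ mask (24 set) -- 144 left
V2 y: intersect with XZ mask (14 set) -- 57 left
V3 z: intersect with XY mask (17 set) -- 28 left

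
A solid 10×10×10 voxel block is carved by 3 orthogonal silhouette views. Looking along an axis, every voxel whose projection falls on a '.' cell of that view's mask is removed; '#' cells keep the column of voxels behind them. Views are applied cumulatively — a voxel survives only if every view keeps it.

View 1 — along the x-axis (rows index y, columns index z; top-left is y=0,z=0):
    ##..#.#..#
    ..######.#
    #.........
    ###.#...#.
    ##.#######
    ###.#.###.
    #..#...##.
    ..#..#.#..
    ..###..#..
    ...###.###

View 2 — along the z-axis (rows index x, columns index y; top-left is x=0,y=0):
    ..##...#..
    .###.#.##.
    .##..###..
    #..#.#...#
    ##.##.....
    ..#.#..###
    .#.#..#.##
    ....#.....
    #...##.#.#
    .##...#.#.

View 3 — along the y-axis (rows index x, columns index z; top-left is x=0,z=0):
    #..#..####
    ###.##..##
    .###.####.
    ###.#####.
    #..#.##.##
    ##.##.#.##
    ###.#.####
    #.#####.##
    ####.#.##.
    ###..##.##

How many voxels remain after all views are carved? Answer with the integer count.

start: 10×10×10 = 1000 voxels
  1. axis=0 (YZ plane), |mask|=51  ⇒  voxels=510
  2. axis=2 (XY plane), |mask|=42  ⇒  voxels=211
  3. axis=1 (XZ plane), |mask|=71  ⇒  voxels=143

remaining voxels: 143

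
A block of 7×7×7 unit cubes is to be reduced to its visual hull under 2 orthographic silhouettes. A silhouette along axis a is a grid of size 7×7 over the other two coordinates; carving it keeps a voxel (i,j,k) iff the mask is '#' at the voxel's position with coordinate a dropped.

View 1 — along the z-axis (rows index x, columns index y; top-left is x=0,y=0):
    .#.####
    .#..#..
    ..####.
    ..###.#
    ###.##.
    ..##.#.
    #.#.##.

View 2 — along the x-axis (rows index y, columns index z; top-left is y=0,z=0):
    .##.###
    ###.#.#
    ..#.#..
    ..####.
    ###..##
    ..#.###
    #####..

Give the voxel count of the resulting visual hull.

|visual hull| = 111

start: 7×7×7 = 343 voxels
[1] z-view keeps 27 columns → grid now 189
[2] x-view keeps 30 columns → grid now 111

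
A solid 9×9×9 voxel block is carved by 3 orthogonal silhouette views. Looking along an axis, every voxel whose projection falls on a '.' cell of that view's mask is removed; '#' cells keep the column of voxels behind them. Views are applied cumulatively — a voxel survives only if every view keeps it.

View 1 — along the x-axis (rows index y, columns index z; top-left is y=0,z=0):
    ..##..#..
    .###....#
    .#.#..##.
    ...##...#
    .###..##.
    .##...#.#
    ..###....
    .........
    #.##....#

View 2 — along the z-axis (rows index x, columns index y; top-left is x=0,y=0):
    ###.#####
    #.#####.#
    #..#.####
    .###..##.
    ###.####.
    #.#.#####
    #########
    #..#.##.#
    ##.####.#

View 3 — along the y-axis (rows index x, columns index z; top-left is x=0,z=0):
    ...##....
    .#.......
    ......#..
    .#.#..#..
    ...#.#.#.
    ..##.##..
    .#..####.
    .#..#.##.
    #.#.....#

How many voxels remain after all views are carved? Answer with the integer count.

full grid |V| = 729
[1] x-view keeps 30 columns → grid now 270
[2] z-view keeps 61 columns → grid now 203
[3] y-view keeps 26 columns → grid now 68

voxel count = 68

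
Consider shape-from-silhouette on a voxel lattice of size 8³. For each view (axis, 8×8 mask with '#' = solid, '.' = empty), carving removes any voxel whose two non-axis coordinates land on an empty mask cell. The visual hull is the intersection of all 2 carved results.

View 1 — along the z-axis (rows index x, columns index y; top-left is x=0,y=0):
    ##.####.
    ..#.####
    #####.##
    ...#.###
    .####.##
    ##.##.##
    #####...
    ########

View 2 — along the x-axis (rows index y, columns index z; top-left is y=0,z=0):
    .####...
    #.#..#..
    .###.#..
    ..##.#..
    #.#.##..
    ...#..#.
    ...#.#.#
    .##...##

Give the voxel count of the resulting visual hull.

initial block: 8^3 = 512
V1 z: intersect with XY mask (47 set) -- 376 left
V2 x: intersect with YZ mask (27 set) -- 160 left

160 voxels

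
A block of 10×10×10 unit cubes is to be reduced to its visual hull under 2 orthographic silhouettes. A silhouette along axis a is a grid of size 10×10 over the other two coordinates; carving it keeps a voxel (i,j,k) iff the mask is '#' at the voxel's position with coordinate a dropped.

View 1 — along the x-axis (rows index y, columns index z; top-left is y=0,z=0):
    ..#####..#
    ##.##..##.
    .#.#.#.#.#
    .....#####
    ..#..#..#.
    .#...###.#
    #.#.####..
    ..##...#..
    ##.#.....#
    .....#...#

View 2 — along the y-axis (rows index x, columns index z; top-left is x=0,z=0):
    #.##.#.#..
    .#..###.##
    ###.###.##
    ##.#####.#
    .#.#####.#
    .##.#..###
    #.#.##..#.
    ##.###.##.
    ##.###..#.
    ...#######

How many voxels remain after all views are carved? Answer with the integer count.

295 voxels

initial block: 10^3 = 1000
carve view 1 (along x, YZ-mask fill 45/100): 450 voxels remain
carve view 2 (along y, XZ-mask fill 65/100): 295 voxels remain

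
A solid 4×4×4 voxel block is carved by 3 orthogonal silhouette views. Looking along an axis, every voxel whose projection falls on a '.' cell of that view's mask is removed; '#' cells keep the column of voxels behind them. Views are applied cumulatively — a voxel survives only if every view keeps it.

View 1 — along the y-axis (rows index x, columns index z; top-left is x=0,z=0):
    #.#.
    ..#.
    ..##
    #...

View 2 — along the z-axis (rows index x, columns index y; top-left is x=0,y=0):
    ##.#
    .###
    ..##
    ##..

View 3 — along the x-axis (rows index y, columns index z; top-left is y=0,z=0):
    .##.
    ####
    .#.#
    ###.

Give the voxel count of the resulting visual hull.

start: 4×4×4 = 64 voxels
  1. axis=1 (XZ plane), |mask|=6  ⇒  voxels=24
  2. axis=2 (XY plane), |mask|=10  ⇒  voxels=15
  3. axis=0 (YZ plane), |mask|=11  ⇒  voxels=10

remaining voxels: 10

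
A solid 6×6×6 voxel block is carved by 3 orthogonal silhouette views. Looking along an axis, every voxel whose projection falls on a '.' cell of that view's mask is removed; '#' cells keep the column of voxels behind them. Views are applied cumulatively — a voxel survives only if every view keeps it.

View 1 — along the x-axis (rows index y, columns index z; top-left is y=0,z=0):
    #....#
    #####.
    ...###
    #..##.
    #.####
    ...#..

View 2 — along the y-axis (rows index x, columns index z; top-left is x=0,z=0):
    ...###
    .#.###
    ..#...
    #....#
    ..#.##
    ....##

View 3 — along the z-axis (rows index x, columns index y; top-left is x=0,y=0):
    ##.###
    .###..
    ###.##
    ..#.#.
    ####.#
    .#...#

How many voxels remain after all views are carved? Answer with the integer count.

start: 6×6×6 = 216 voxels
[1] x-view keeps 19 columns → grid now 114
[2] y-view keeps 15 columns → grid now 50
[3] z-view keeps 22 columns → grid now 29

29 voxels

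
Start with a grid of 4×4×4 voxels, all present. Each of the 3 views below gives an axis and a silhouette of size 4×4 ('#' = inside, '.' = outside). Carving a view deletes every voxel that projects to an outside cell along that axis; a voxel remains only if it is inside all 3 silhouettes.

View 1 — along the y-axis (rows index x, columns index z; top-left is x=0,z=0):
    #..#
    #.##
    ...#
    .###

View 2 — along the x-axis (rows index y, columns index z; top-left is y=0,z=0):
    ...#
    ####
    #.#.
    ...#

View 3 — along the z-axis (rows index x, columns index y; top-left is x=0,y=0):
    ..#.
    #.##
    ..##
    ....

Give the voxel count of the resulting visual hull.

before carving: 64 voxels (4×4×4)
after view 1 [y-axis, 9 of 16 cells solid] → remaining = 36
after view 2 [x-axis, 8 of 16 cells solid] → remaining = 21
after view 3 [z-axis, 6 of 16 cells solid] → remaining = 6

voxel count = 6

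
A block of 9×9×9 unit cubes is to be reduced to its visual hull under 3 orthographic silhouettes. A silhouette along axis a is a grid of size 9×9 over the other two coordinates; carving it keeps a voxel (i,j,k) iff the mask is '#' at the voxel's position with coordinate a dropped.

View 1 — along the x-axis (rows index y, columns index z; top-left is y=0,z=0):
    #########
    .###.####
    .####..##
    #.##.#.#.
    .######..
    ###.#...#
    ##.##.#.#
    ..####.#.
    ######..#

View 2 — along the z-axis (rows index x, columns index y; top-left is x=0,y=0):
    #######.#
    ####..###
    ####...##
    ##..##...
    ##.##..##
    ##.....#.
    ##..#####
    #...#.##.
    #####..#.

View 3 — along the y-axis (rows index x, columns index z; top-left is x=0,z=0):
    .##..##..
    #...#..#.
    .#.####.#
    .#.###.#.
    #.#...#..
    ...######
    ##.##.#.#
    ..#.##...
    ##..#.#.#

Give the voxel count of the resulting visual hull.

161 voxels

start: 9×9×9 = 729 voxels
V1 x: intersect with YZ mask (56 set) -- 504 left
V2 z: intersect with XY mask (51 set) -- 331 left
V3 y: intersect with XZ mask (41 set) -- 161 left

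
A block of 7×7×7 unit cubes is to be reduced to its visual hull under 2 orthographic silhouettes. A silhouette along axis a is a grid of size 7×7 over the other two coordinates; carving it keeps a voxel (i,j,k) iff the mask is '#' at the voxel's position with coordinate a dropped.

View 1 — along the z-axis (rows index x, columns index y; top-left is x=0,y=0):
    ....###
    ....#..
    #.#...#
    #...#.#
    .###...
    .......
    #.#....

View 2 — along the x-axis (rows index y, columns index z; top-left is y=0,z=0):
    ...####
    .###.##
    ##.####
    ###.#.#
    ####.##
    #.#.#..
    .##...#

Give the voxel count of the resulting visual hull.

70 voxels

full grid |V| = 343
carve view 1 (along z, XY-mask fill 15/49): 105 voxels remain
carve view 2 (along x, YZ-mask fill 32/49): 70 voxels remain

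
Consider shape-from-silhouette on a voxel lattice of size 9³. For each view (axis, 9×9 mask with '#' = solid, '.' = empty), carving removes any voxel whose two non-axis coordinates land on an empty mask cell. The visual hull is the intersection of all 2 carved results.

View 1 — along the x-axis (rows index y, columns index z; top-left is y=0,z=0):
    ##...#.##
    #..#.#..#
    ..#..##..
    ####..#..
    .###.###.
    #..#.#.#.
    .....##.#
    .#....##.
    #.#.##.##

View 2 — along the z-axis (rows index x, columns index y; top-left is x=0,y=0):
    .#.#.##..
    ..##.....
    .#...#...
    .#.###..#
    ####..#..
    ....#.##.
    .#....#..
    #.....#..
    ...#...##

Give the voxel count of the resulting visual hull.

initial block: 9^3 = 729
step 1: project along x, AND mask (39/81) → |grid| = 351
step 2: project along z, AND mask (28/81) → |grid| = 118

|visual hull| = 118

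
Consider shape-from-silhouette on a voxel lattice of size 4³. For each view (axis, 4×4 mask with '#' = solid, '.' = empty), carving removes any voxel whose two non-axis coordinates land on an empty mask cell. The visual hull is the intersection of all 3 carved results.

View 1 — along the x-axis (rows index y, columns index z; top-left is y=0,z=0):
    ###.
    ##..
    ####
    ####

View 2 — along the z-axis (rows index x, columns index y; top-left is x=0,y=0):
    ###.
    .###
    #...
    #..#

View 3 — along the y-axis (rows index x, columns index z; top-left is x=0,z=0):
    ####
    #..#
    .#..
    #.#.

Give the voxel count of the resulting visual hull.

full grid |V| = 64
carve view 1 (along x, YZ-mask fill 13/16): 52 voxels remain
carve view 2 (along z, XY-mask fill 9/16): 29 voxels remain
carve view 3 (along y, XZ-mask fill 9/16): 19 voxels remain

|visual hull| = 19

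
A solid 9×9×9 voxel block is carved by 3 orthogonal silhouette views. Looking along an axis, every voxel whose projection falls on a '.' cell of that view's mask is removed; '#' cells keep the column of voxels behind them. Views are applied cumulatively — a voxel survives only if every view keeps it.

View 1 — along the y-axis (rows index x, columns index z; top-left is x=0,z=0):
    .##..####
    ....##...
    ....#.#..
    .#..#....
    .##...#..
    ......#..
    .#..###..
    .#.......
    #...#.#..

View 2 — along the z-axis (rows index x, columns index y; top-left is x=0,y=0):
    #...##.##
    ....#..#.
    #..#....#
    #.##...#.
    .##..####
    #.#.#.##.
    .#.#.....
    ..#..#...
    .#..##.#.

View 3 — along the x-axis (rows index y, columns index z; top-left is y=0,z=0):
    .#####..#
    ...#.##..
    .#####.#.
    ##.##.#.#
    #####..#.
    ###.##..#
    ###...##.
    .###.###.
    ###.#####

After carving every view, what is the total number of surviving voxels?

before carving: 729 voxels (9×9×9)
carve view 1 (along y, XZ-mask fill 24/81): 216 voxels remain
carve view 2 (along z, XY-mask fill 33/81): 93 voxels remain
carve view 3 (along x, YZ-mask fill 52/81): 65 voxels remain

65 voxels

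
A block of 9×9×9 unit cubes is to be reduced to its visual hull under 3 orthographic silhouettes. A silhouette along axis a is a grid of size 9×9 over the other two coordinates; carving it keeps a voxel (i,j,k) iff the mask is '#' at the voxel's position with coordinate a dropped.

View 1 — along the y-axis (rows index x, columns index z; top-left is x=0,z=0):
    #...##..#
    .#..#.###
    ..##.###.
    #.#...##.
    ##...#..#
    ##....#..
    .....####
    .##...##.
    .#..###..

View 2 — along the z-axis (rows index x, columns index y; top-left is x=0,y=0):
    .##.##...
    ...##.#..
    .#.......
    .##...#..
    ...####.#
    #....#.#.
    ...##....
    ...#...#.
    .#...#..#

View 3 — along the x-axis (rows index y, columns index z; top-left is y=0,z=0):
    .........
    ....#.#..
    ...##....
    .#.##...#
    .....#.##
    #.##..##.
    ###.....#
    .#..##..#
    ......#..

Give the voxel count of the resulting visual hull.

voxel count = 37

full grid |V| = 729
step 1: project along y, AND mask (37/81) → |grid| = 333
step 2: project along z, AND mask (26/81) → |grid| = 105
step 3: project along x, AND mask (25/81) → |grid| = 37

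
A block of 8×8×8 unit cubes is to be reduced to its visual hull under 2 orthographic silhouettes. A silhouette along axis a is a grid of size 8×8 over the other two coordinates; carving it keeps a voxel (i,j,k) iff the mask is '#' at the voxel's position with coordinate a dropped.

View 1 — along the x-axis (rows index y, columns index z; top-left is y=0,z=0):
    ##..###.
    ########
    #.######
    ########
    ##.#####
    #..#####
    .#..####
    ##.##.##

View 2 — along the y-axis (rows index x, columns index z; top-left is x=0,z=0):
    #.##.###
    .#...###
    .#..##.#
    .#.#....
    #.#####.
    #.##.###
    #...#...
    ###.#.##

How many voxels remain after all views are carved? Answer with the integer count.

initial block: 8^3 = 512
  1. axis=0 (YZ plane), |mask|=52  ⇒  voxels=416
  2. axis=1 (XZ plane), |mask|=36  ⇒  voxels=237

voxel count = 237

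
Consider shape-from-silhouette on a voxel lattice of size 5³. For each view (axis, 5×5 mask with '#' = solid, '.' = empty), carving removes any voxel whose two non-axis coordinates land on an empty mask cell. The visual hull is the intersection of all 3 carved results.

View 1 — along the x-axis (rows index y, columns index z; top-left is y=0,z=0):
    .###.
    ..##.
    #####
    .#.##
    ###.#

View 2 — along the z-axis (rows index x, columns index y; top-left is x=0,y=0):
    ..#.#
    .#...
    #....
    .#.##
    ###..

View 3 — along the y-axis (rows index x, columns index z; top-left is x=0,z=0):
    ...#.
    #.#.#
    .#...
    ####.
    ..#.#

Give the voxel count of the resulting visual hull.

|visual hull| = 14

full grid |V| = 125
  1. axis=0 (YZ plane), |mask|=17  ⇒  voxels=85
  2. axis=2 (XY plane), |mask|=10  ⇒  voxels=33
  3. axis=1 (XZ plane), |mask|=11  ⇒  voxels=14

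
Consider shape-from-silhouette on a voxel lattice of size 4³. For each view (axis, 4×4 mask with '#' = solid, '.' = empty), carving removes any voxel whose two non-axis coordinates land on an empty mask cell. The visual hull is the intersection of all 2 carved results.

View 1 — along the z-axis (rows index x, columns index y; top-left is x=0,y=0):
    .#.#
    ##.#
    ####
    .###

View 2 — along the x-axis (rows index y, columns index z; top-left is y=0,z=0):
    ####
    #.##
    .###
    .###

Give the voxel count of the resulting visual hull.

full grid |V| = 64
carve view 1 (along z, XY-mask fill 12/16): 48 voxels remain
carve view 2 (along x, YZ-mask fill 13/16): 38 voxels remain

|visual hull| = 38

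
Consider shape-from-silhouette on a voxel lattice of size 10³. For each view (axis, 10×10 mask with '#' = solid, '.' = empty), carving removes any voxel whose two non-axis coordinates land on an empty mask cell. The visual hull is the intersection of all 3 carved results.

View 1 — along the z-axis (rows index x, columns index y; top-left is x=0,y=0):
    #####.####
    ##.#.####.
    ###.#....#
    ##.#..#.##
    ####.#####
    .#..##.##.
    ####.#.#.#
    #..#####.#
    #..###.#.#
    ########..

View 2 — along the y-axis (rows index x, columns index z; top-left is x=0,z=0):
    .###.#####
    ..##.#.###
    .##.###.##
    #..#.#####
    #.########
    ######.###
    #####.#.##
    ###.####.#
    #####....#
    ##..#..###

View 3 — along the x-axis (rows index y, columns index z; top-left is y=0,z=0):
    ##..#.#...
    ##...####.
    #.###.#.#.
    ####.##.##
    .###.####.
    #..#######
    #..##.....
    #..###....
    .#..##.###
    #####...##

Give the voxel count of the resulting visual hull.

remaining voxels: 295

start: 10×10×10 = 1000 voxels
V1 z: intersect with XY mask (69 set) -- 690 left
V2 y: intersect with XZ mask (74 set) -- 513 left
V3 x: intersect with YZ mask (59 set) -- 295 left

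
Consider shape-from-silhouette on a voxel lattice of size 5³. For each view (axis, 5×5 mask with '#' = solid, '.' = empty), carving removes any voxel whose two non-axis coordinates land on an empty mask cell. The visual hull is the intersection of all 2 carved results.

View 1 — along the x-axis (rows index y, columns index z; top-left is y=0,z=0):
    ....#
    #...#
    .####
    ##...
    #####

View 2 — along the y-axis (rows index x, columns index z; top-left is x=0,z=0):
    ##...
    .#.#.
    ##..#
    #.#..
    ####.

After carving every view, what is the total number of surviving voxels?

voxel count = 36

start: 5×5×5 = 125 voxels
V1 x: intersect with YZ mask (14 set) -- 70 left
V2 y: intersect with XZ mask (13 set) -- 36 left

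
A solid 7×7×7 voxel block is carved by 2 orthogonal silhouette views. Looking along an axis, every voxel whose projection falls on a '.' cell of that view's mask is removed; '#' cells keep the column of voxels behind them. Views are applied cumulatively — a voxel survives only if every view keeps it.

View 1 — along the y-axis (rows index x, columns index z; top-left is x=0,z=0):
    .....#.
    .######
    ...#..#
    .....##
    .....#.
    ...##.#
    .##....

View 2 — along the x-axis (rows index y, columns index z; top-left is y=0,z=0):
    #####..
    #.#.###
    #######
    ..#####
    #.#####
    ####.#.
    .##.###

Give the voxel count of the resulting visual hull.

remaining voxels: 93

initial block: 7^3 = 343
V1 y: intersect with XZ mask (17 set) -- 119 left
V2 x: intersect with YZ mask (38 set) -- 93 left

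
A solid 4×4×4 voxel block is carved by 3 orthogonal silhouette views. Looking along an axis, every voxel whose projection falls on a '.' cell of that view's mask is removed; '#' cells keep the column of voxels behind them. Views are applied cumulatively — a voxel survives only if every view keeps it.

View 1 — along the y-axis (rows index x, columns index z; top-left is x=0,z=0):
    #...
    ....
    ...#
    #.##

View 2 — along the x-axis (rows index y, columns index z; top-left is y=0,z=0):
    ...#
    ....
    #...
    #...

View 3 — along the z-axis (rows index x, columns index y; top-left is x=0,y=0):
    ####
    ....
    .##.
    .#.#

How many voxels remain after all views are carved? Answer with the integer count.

voxel count = 3

full grid |V| = 64
after view 1 [y-axis, 5 of 16 cells solid] → remaining = 20
after view 2 [x-axis, 3 of 16 cells solid] → remaining = 6
after view 3 [z-axis, 8 of 16 cells solid] → remaining = 3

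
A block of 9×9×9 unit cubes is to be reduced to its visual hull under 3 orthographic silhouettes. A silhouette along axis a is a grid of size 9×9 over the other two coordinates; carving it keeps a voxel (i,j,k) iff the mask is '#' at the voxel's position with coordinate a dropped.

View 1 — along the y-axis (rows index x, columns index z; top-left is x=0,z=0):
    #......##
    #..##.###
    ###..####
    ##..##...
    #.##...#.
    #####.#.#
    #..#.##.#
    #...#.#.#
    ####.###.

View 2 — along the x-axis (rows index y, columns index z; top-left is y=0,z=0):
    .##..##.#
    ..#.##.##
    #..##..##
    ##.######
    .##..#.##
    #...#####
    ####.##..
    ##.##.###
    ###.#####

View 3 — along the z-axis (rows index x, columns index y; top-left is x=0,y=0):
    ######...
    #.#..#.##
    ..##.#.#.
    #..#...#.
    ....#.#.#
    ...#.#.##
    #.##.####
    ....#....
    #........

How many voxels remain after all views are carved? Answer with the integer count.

|visual hull| = 127

before carving: 729 voxels (9×9×9)
  1. axis=1 (XZ plane), |mask|=47  ⇒  voxels=423
  2. axis=0 (YZ plane), |mask|=55  ⇒  voxels=289
  3. axis=2 (XY plane), |mask|=34  ⇒  voxels=127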